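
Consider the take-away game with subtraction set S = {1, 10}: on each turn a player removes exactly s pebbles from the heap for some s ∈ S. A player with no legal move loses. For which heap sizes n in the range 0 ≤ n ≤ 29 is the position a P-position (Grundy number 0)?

0, 2, 4, 6, 8, 11, 13, 15, 17, 19, 22, 24, 26, 28

G(0) = 0
G(1) = mex{0} = 1
G(2) = mex{1} = 0
G(3) = mex{0} = 1
G(4) = mex{1} = 0
G(5) = mex{0} = 1
G(6) = mex{1} = 0
G(7) = mex{0} = 1
G(8) = mex{1} = 0
G(9) = mex{0} = 1
G(10) = mex{1,0} = 2
G(11) = mex{2,1} = 0
G(12) = mex{0,0} = 1
G(13) = mex{1,1} = 0
G(14) = mex{0,0} = 1
G(15) = mex{1,1} = 0
G(16) = mex{0,0} = 1
G(17) = mex{1,1} = 0
G(18) = mex{0,0} = 1
G(19) = mex{1,1} = 0
G(20) = mex{0,2} = 1
G(21) = mex{1,0} = 2
G(22) = mex{2,1} = 0
G(23) = mex{0,0} = 1
G(24) = mex{1,1} = 0
G(25) = mex{0,0} = 1
G(26) = mex{1,1} = 0
G(27) = mex{0,0} = 1
G(28) = mex{1,1} = 0
G(29) = mex{0,0} = 1
P-positions are exactly the n with G(n) = 0.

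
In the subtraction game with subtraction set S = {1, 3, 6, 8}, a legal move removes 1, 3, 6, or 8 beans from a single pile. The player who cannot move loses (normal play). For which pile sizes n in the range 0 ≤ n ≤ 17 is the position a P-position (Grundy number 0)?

G(0) = 0
G(1) = mex{0} = 1
G(2) = mex{1} = 0
G(3) = mex{0,0} = 1
G(4) = mex{1,1} = 0
G(5) = mex{0,0} = 1
G(6) = mex{1,1,0} = 2
G(7) = mex{2,0,1} = 3
G(8) = mex{3,1,0,0} = 2
G(9) = mex{2,2,1,1} = 0
G(10) = mex{0,3,0,0} = 1
G(11) = mex{1,2,1,1} = 0
G(12) = mex{0,0,2,0} = 1
G(13) = mex{1,1,3,1} = 0
G(14) = mex{0,0,2,2} = 1
G(15) = mex{1,1,0,3} = 2
G(16) = mex{2,0,1,2} = 3
G(17) = mex{3,1,0,0} = 2
P-positions are exactly the n with G(n) = 0.

0, 2, 4, 9, 11, 13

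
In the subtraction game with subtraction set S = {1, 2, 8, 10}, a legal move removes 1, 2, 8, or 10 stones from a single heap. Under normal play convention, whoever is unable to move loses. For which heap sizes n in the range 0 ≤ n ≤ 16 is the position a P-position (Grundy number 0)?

G(0) = 0
G(1) = mex{0} = 1
G(2) = mex{1,0} = 2
G(3) = mex{2,1} = 0
G(4) = mex{0,2} = 1
G(5) = mex{1,0} = 2
G(6) = mex{2,1} = 0
G(7) = mex{0,2} = 1
G(8) = mex{1,0,0} = 2
G(9) = mex{2,1,1} = 0
G(10) = mex{0,2,2,0} = 1
G(11) = mex{1,0,0,1} = 2
G(12) = mex{2,1,1,2} = 0
G(13) = mex{0,2,2,0} = 1
G(14) = mex{1,0,0,1} = 2
G(15) = mex{2,1,1,2} = 0
G(16) = mex{0,2,2,0} = 1
P-positions are exactly the n with G(n) = 0.

0, 3, 6, 9, 12, 15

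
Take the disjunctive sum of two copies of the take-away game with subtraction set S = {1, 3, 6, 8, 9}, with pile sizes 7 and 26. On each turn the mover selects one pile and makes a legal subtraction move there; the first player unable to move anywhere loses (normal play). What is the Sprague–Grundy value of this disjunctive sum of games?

All piles use S = {1, 3, 6, 8, 9}:
G(0) = 0
G(1) = mex{0} = 1
G(2) = mex{1} = 0
G(3) = mex{0,0} = 1
G(4) = mex{1,1} = 0
G(5) = mex{0,0} = 1
G(6) = mex{1,1,0} = 2
G(7) = mex{2,0,1} = 3
G(8) = mex{3,1,0,0} = 2
G(9) = mex{2,2,1,1,0} = 3
G(10) = mex{3,3,0,0,1} = 2
G(11) = mex{2,2,1,1,0} = 3
G(12) = mex{3,3,2,0,1} = 4
G(13) = mex{4,2,3,1,0} = 5
G(14) = mex{5,3,2,2,1} = 0
G(15) = mex{0,4,3,3,2} = 1
G(16) = mex{1,5,2,2,3} = 0
G(17) = mex{0,0,3,3,2} = 1
G(18) = mex{1,1,4,2,3} = 0
G(19) = mex{0,0,5,3,2} = 1
G(20) = mex{1,1,0,4,3} = 2
G(21) = mex{2,0,1,5,4} = 3
G(22) = mex{3,1,0,0,5} = 2
G(23) = mex{2,2,1,1,0} = 3
G(24) = mex{3,3,0,0,1} = 2
G(25) = mex{2,2,1,1,0} = 3
G(26) = mex{3,3,2,0,1} = 4
Pile A: G(7) = 3.
Pile B: G(26) = 4.
Combined Grundy value = 3 ⊕ 4 = 7.

7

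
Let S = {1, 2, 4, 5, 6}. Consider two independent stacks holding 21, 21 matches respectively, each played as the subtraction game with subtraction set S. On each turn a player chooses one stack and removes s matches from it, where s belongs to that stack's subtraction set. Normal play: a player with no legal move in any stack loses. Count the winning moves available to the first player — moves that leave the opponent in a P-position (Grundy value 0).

0

All stacks use S = {1, 2, 4, 5, 6}:
G(0) = 0
G(1) = mex{0} = 1
G(2) = mex{1,0} = 2
G(3) = mex{2,1} = 0
G(4) = mex{0,2,0} = 1
G(5) = mex{1,0,1,0} = 2
G(6) = mex{2,1,2,1,0} = 3
G(7) = mex{3,2,0,2,1} = 4
G(8) = mex{4,3,1,0,2} = 5
G(9) = mex{5,4,2,1,0} = 3
G(10) = mex{3,5,3,2,1} = 0
G(11) = mex{0,3,4,3,2} = 1
G(12) = mex{1,0,5,4,3} = 2
G(13) = mex{2,1,3,5,4} = 0
G(14) = mex{0,2,0,3,5} = 1
G(15) = mex{1,0,1,0,3} = 2
G(16) = mex{2,1,2,1,0} = 3
G(17) = mex{3,2,0,2,1} = 4
G(18) = mex{4,3,1,0,2} = 5
G(19) = mex{5,4,2,1,0} = 3
G(20) = mex{3,5,3,2,1} = 0
G(21) = mex{0,3,4,3,2} = 1
Stack A: G(21) = 1.
Stack B: G(21) = 1.
Combined Grundy value = 1 ⊕ 1 = 0.
A winning move leaves total XOR = 0, i.e. changes one component's Grundy value g to g ⊕ X where X is the current total.
Stack A: target g' = 1⊕0 = 1, but every legal move changes the Grundy value (mex property), so 0 moves.
Stack B: target g' = 1⊕0 = 1, but every legal move changes the Grundy value (mex property), so 0 moves.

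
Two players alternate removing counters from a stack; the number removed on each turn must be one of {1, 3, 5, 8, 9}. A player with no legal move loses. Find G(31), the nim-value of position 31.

G(0) = 0
G(1) = mex{0} = 1
G(2) = mex{1} = 0
G(3) = mex{0,0} = 1
G(4) = mex{1,1} = 0
G(5) = mex{0,0,0} = 1
G(6) = mex{1,1,1} = 0
G(7) = mex{0,0,0} = 1
G(8) = mex{1,1,1,0} = 2
G(9) = mex{2,0,0,1,0} = 3
G(10) = mex{3,1,1,0,1} = 2
G(11) = mex{2,2,0,1,0} = 3
G(12) = mex{3,3,1,0,1} = 2
G(13) = mex{2,2,2,1,0} = 3
G(14) = mex{3,3,3,0,1} = 2
G(15) = mex{2,2,2,1,0} = 3
G(16) = mex{3,3,3,2,1} = 0
G(17) = mex{0,2,2,3,2} = 1
G(18) = mex{1,3,3,2,3} = 0
G(19) = mex{0,0,2,3,2} = 1
G(20) = mex{1,1,3,2,3} = 0
G(21) = mex{0,0,0,3,2} = 1
G(22) = mex{1,1,1,2,3} = 0
G(23) = mex{0,0,0,3,2} = 1
G(24) = mex{1,1,1,0,3} = 2
G(25) = mex{2,0,0,1,0} = 3
G(26) = mex{3,1,1,0,1} = 2
G(27) = mex{2,2,0,1,0} = 3
G(28) = mex{3,3,1,0,1} = 2
G(29) = mex{2,2,2,1,0} = 3
G(30) = mex{3,3,3,0,1} = 2
G(31) = mex{2,2,2,1,0} = 3

3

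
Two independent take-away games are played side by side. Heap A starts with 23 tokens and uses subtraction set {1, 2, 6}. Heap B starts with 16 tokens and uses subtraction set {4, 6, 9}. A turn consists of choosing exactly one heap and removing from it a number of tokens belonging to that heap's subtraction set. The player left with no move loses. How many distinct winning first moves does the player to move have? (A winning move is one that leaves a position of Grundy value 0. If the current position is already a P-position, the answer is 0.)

3

Heap A, S = {1, 2, 6}:
G(0) = 0
G(1) = mex{0} = 1
G(2) = mex{1,0} = 2
G(3) = mex{2,1} = 0
G(4) = mex{0,2} = 1
G(5) = mex{1,0} = 2
G(6) = mex{2,1,0} = 3
G(7) = mex{3,2,1} = 0
G(8) = mex{0,3,2} = 1
G(9) = mex{1,0,0} = 2
G(10) = mex{2,1,1} = 0
G(11) = mex{0,2,2} = 1
G(12) = mex{1,0,3} = 2
G(13) = mex{2,1,0} = 3
G(14) = mex{3,2,1} = 0
G(15) = mex{0,3,2} = 1
G(16) = mex{1,0,0} = 2
G(17) = mex{2,1,1} = 0
G(18) = mex{0,2,2} = 1
G(19) = mex{1,0,3} = 2
G(20) = mex{2,1,0} = 3
G(21) = mex{3,2,1} = 0
G(22) = mex{0,3,2} = 1
G(23) = mex{1,0,0} = 2
G_A(23) = 2.
Heap B, S = {4, 6, 9}:
n :  0  1  2  3  4  5  6  7  8  9 10 11 12 13 14 15 16
G :  0  0  0  0  1  1  1  1  2  2  2  2  3  0  0  0  0
G_B(16) = 0.
Combined Grundy value = 2 ⊕ 0 = 2.
A winning move leaves total XOR = 0, i.e. changes one component's Grundy value g to g ⊕ X where X is the current total.
Heap A: need g' = 2⊕2 = 0. Options: 23−1→G=1, 23−2→G=0, 23−6→G=0. Hits: 2.
Heap B: need g' = 0⊕2 = 2. Options: 16−4→G=3, 16−6→G=2, 16−9→G=1. Hits: 1.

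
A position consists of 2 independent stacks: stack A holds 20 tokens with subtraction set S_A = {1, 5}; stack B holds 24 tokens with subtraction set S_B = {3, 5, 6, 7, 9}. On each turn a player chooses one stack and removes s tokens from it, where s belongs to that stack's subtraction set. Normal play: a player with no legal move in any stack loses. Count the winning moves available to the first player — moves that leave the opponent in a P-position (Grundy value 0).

0

Stack A, S = {1, 5}:
G(0) = 0
G(1) = mex{0} = 1
G(2) = mex{1} = 0
G(3) = mex{0} = 1
G(4) = mex{1} = 0
G(5) = mex{0,0} = 1
G(6) = mex{1,1} = 0
G(7) = mex{0,0} = 1
G(8) = mex{1,1} = 0
G(9) = mex{0,0} = 1
G(10) = mex{1,1} = 0
G(11) = mex{0,0} = 1
G(12) = mex{1,1} = 0
G(13) = mex{0,0} = 1
G(14) = mex{1,1} = 0
G(15) = mex{0,0} = 1
G(16) = mex{1,1} = 0
G(17) = mex{0,0} = 1
G(18) = mex{1,1} = 0
G(19) = mex{0,0} = 1
G(20) = mex{1,1} = 0
G_A(20) = 0.
Stack B, S = {3, 5, 6, 7, 9}:
n :  0  1  2  3  4  5  6  7  8  9 10 11 12 13 14 15 16 17 18 19 20 21 22 23 24
G :  0  0  0  1  1  1  2  2  2  3  3  3  0  0  0  1  1  1  2  2  2  3  3  3  0
G_B(24) = 0.
Combined Grundy value = 0 ⊕ 0 = 0.
A winning move leaves total XOR = 0, i.e. changes one component's Grundy value g to g ⊕ X where X is the current total.
Stack A: target g' = 0⊕0 = 0, but every legal move changes the Grundy value (mex property), so 0 moves.
Stack B: target g' = 0⊕0 = 0, but every legal move changes the Grundy value (mex property), so 0 moves.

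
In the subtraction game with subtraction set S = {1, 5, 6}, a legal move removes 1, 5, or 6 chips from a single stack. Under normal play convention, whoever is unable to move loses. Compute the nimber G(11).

G(0) = 0
G(1) = mex{0} = 1
G(2) = mex{1} = 0
G(3) = mex{0} = 1
G(4) = mex{1} = 0
G(5) = mex{0,0} = 1
G(6) = mex{1,1,0} = 2
G(7) = mex{2,0,1} = 3
G(8) = mex{3,1,0} = 2
G(9) = mex{2,0,1} = 3
G(10) = mex{3,1,0} = 2
G(11) = mex{2,2,1} = 0

0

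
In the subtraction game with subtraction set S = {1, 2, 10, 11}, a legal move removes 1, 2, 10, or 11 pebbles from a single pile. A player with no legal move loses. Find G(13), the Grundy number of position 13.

1

n :  0  1  2  3  4  5  6  7  8  9 10 11 12 13
G :  0  1  2  0  1  2  0  1  2  0  1  2  0  1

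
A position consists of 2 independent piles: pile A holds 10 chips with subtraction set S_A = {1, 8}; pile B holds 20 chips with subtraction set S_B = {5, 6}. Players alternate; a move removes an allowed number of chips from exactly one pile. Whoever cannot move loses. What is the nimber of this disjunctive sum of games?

0

Pile A, S = {1, 8}:
G(0) = 0
G(1) = mex{0} = 1
G(2) = mex{1} = 0
G(3) = mex{0} = 1
G(4) = mex{1} = 0
G(5) = mex{0} = 1
G(6) = mex{1} = 0
G(7) = mex{0} = 1
G(8) = mex{1,0} = 2
G(9) = mex{2,1} = 0
G(10) = mex{0,0} = 1
G_A(10) = 1.
Pile B, S = {5, 6}:
G(0) = 0
G(1) = mex{} = 0
G(2) = mex{} = 0
G(3) = mex{} = 0
G(4) = mex{} = 0
G(5) = mex{0} = 1
G(6) = mex{0,0} = 1
G(7) = mex{0,0} = 1
G(8) = mex{0,0} = 1
G(9) = mex{0,0} = 1
G(10) = mex{1,0} = 2
G(11) = mex{1,1} = 0
G(12) = mex{1,1} = 0
G(13) = mex{1,1} = 0
G(14) = mex{1,1} = 0
G(15) = mex{2,1} = 0
G(16) = mex{0,2} = 1
G(17) = mex{0,0} = 1
G(18) = mex{0,0} = 1
G(19) = mex{0,0} = 1
G(20) = mex{0,0} = 1
G_B(20) = 1.
Combined Grundy value = 1 ⊕ 1 = 0.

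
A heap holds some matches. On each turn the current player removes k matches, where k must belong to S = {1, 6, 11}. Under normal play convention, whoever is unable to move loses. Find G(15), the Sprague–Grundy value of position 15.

G(0) = 0
G(1) = mex{0} = 1
G(2) = mex{1} = 0
G(3) = mex{0} = 1
G(4) = mex{1} = 0
G(5) = mex{0} = 1
G(6) = mex{1,0} = 2
G(7) = mex{2,1} = 0
G(8) = mex{0,0} = 1
G(9) = mex{1,1} = 0
G(10) = mex{0,0} = 1
G(11) = mex{1,1,0} = 2
G(12) = mex{2,2,1} = 0
G(13) = mex{0,0,0} = 1
G(14) = mex{1,1,1} = 0
G(15) = mex{0,0,0} = 1

1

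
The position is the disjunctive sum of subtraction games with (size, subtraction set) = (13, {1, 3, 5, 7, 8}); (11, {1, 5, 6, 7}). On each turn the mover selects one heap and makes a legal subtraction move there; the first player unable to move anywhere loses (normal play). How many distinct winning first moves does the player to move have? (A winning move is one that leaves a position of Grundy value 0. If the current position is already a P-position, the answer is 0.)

0

Heap A, S = {1, 3, 5, 7, 8}:
G(0) = 0
G(1) = mex{0} = 1
G(2) = mex{1} = 0
G(3) = mex{0,0} = 1
G(4) = mex{1,1} = 0
G(5) = mex{0,0,0} = 1
G(6) = mex{1,1,1} = 0
G(7) = mex{0,0,0,0} = 1
G(8) = mex{1,1,1,1,0} = 2
G(9) = mex{2,0,0,0,1} = 3
G(10) = mex{3,1,1,1,0} = 2
G(11) = mex{2,2,0,0,1} = 3
G(12) = mex{3,3,1,1,0} = 2
G(13) = mex{2,2,2,0,1} = 3
G_A(13) = 3.
Heap B, S = {1, 5, 6, 7}:
G(0) = 0
G(1) = mex{0} = 1
G(2) = mex{1} = 0
G(3) = mex{0} = 1
G(4) = mex{1} = 0
G(5) = mex{0,0} = 1
G(6) = mex{1,1,0} = 2
G(7) = mex{2,0,1,0} = 3
G(8) = mex{3,1,0,1} = 2
G(9) = mex{2,0,1,0} = 3
G(10) = mex{3,1,0,1} = 2
G(11) = mex{2,2,1,0} = 3
G_B(11) = 3.
Combined Grundy value = 3 ⊕ 3 = 0.
A winning move leaves total XOR = 0, i.e. changes one component's Grundy value g to g ⊕ X where X is the current total.
Heap A: target g' = 3⊕0 = 3, but every legal move changes the Grundy value (mex property), so 0 moves.
Heap B: target g' = 3⊕0 = 3, but every legal move changes the Grundy value (mex property), so 0 moves.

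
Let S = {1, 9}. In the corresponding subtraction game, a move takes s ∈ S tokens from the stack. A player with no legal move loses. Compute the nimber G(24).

0

G(0) = 0
G(1) = mex{0} = 1
G(2) = mex{1} = 0
G(3) = mex{0} = 1
G(4) = mex{1} = 0
G(5) = mex{0} = 1
G(6) = mex{1} = 0
G(7) = mex{0} = 1
G(8) = mex{1} = 0
G(9) = mex{0,0} = 1
G(10) = mex{1,1} = 0
G(11) = mex{0,0} = 1
G(12) = mex{1,1} = 0
G(13) = mex{0,0} = 1
G(14) = mex{1,1} = 0
G(15) = mex{0,0} = 1
G(16) = mex{1,1} = 0
G(17) = mex{0,0} = 1
G(18) = mex{1,1} = 0
G(19) = mex{0,0} = 1
G(20) = mex{1,1} = 0
G(21) = mex{0,0} = 1
G(22) = mex{1,1} = 0
G(23) = mex{0,0} = 1
G(24) = mex{1,1} = 0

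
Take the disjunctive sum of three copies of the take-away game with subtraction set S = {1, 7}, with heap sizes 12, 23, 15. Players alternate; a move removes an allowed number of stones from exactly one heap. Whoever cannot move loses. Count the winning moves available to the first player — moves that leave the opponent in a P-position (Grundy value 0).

All heaps use S = {1, 7}:
n :  0  1  2  3  4  5  6  7  8  9 10 11 12 13 14 15 16 17 18 19 20 21 22 23
G :  0  1  0  1  0  1  0  1  0  1  0  1  0  1  0  1  0  1  0  1  0  1  0  1
Heap A: G(12) = 0.
Heap B: G(23) = 1.
Heap C: G(15) = 1.
Combined Grundy value = 0 ⊕ 1 ⊕ 1 = 0.
A winning move leaves total XOR = 0, i.e. changes one component's Grundy value g to g ⊕ X where X is the current total.
Heap A: target g' = 0⊕0 = 0, but every legal move changes the Grundy value (mex property), so 0 moves.
Heap B: target g' = 1⊕0 = 1, but every legal move changes the Grundy value (mex property), so 0 moves.
Heap C: target g' = 1⊕0 = 1, but every legal move changes the Grundy value (mex property), so 0 moves.

0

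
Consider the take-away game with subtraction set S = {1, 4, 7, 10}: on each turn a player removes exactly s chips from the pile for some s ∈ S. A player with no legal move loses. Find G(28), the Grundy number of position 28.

1

n :  0  1  2  3  4  5  6  7  8  9 10 11 12 13 14 15 16 17 18 19 20 21 22 23 24 25 26 27 28
G :  0  1  0  1  2  0  1  2  0  1  2  0  1  0  1  2  0  1  2  0  1  2  0  1  0  1  2  0  1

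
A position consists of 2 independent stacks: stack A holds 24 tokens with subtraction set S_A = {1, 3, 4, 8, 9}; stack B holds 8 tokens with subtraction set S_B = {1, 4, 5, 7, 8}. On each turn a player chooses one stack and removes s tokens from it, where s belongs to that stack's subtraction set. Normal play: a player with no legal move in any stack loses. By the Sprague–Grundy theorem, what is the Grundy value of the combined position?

Stack A, S = {1, 3, 4, 8, 9}:
n :  0  1  2  3  4  5  6  7  8  9 10 11 12 13 14 15 16 17 18 19 20 21 22 23 24
G :  0  1  0  1  2  3  2  0  1  4  3  2  0  1  0  1  2  3  2  0  1  4  3  2  0
G_A(24) = 0.
Stack B, S = {1, 4, 5, 7, 8}:
G(0) = 0
G(1) = mex{0} = 1
G(2) = mex{1} = 0
G(3) = mex{0} = 1
G(4) = mex{1,0} = 2
G(5) = mex{2,1,0} = 3
G(6) = mex{3,0,1} = 2
G(7) = mex{2,1,0,0} = 3
G(8) = mex{3,2,1,1,0} = 4
G_B(8) = 4.
Combined Grundy value = 0 ⊕ 4 = 4.

4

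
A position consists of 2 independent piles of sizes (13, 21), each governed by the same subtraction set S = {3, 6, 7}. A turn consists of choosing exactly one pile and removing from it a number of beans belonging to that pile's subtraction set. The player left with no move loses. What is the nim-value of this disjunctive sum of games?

All piles use S = {3, 6, 7}:
G(0) = 0
G(1) = mex{} = 0
G(2) = mex{} = 0
G(3) = mex{0} = 1
G(4) = mex{0} = 1
G(5) = mex{0} = 1
G(6) = mex{1,0} = 2
G(7) = mex{1,0,0} = 2
G(8) = mex{1,0,0} = 2
G(9) = mex{2,1,0} = 3
G(10) = mex{2,1,1} = 0
G(11) = mex{2,1,1} = 0
G(12) = mex{3,2,1} = 0
G(13) = mex{0,2,2} = 1
G(14) = mex{0,2,2} = 1
G(15) = mex{0,3,2} = 1
G(16) = mex{1,0,3} = 2
G(17) = mex{1,0,0} = 2
G(18) = mex{1,0,0} = 2
G(19) = mex{2,1,0} = 3
G(20) = mex{2,1,1} = 0
G(21) = mex{2,1,1} = 0
Pile A: G(13) = 1.
Pile B: G(21) = 0.
Combined Grundy value = 1 ⊕ 0 = 1.

1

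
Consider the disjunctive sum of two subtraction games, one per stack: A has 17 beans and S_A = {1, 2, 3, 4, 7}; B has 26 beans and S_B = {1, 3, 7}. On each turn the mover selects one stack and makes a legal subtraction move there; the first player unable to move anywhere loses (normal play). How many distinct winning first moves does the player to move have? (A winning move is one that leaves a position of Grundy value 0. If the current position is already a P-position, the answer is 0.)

Stack A, S = {1, 2, 3, 4, 7}:
n :  0  1  2  3  4  5  6  7  8  9 10 11 12 13 14 15 16 17
G :  0  1  2  3  4  0  1  2  3  4  0  1  2  3  4  0  1  2
G_A(17) = 2.
Stack B, S = {1, 3, 7}:
n :  0  1  2  3  4  5  6  7  8  9 10 11 12 13 14 15 16 17 18 19 20 21 22 23 24 25 26
G :  0  1  0  1  0  1  0  1  0  1  0  1  0  1  0  1  0  1  0  1  0  1  0  1  0  1  0
G_B(26) = 0.
Combined Grundy value = 2 ⊕ 0 = 2.
A winning move leaves total XOR = 0, i.e. changes one component's Grundy value g to g ⊕ X where X is the current total.
Stack A: need g' = 2⊕2 = 0. Options: 17−1→G=1, 17−2→G=0, 17−3→G=4, 17−4→G=3, 17−7→G=0. Hits: 2.
Stack B: need g' = 0⊕2 = 2. Options: 26−1→G=1, 26−3→G=1, 26−7→G=1. Hits: 0.

2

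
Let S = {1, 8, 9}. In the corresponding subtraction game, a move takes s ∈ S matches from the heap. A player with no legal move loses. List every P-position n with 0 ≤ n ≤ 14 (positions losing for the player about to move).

0, 2, 4, 6

n :  0  1  2  3  4  5  6  7  8  9 10 11 12 13 14
G :  0  1  0  1  0  1  0  1  2  3  2  3  2  3  2
P-positions are exactly the n with G(n) = 0.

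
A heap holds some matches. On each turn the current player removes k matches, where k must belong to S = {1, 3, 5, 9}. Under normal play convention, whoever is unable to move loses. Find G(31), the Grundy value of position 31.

1

n :  0  1  2  3  4  5  6  7  8  9 10 11 12 13 14 15 16 17 18 19 20 21 22 23 24 25 26 27 28 29 30 31
G :  0  1  0  1  0  1  0  1  0  1  0  1  0  1  0  1  0  1  0  1  0  1  0  1  0  1  0  1  0  1  0  1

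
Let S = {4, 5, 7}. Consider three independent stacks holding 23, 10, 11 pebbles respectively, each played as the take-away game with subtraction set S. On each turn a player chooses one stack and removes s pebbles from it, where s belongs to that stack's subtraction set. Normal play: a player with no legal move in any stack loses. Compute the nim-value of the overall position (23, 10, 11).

2

All stacks use S = {4, 5, 7}:
G(0) = 0
G(1) = mex{} = 0
G(2) = mex{} = 0
G(3) = mex{} = 0
G(4) = mex{0} = 1
G(5) = mex{0,0} = 1
G(6) = mex{0,0} = 1
G(7) = mex{0,0,0} = 1
G(8) = mex{1,0,0} = 2
G(9) = mex{1,1,0} = 2
G(10) = mex{1,1,0} = 2
G(11) = mex{1,1,1} = 0
G(12) = mex{2,1,1} = 0
G(13) = mex{2,2,1} = 0
G(14) = mex{2,2,1} = 0
G(15) = mex{0,2,2} = 1
G(16) = mex{0,0,2} = 1
G(17) = mex{0,0,2} = 1
G(18) = mex{0,0,0} = 1
G(19) = mex{1,0,0} = 2
G(20) = mex{1,1,0} = 2
G(21) = mex{1,1,0} = 2
G(22) = mex{1,1,1} = 0
G(23) = mex{2,1,1} = 0
Stack A: G(23) = 0.
Stack B: G(10) = 2.
Stack C: G(11) = 0.
Combined Grundy value = 0 ⊕ 2 ⊕ 0 = 2.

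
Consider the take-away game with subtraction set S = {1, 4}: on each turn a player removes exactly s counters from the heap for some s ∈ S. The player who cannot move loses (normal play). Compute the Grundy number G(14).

G(0) = 0
G(1) = mex{0} = 1
G(2) = mex{1} = 0
G(3) = mex{0} = 1
G(4) = mex{1,0} = 2
G(5) = mex{2,1} = 0
G(6) = mex{0,0} = 1
G(7) = mex{1,1} = 0
G(8) = mex{0,2} = 1
G(9) = mex{1,0} = 2
G(10) = mex{2,1} = 0
G(11) = mex{0,0} = 1
G(12) = mex{1,1} = 0
G(13) = mex{0,2} = 1
G(14) = mex{1,0} = 2

2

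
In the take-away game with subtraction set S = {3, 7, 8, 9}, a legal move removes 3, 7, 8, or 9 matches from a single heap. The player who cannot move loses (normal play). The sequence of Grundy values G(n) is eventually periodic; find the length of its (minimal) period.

G(0) = 0
G(1) = mex{} = 0
G(2) = mex{} = 0
G(3) = mex{0} = 1
G(4) = mex{0} = 1
G(5) = mex{0} = 1
G(6) = mex{1} = 0
G(7) = mex{1,0} = 2
G(8) = mex{1,0,0} = 2
G(9) = mex{0,0,0,0} = 1
G(10) = mex{2,1,0,0} = 3
G(11) = mex{2,1,1,0} = 3
G(12) = mex{1,1,1,1} = 0
G(13) = mex{3,0,1,1} = 2
G(14) = mex{3,2,0,1} = 4
G(15) = mex{0,2,2,0} = 1
G(16) = mex{2,1,2,2} = 0
G(17) = mex{4,3,1,2} = 0
G(18) = mex{1,3,3,1} = 0
G(19) = mex{0,0,3,3} = 1
G(20) = mex{0,2,0,3} = 1
G(21) = mex{0,4,2,0} = 1
G(22) = mex{1,1,4,2} = 0
G(23) = mex{1,0,1,4} = 2
G(24) = mex{1,0,0,1} = 2
G(25) = mex{0,0,0,0} = 1
G(26) = mex{2,1,0,0} = 3
G(27) = mex{2,1,1,0} = 3
G(28) = mex{1,1,1,1} = 0
G(29) = mex{3,0,1,1} = 2
G(30) = mex{3,2,0,1} = 4
G(31) = mex{0,2,2,0} = 1
G(32) = mex{2,1,2,2} = 0
G(33) = mex{4,3,1,2} = 0
G(n+16) = G(n) holds for n = 0,…,8 (a full window of length max(S) = 9), so the sequence is purely periodic with period 16.

16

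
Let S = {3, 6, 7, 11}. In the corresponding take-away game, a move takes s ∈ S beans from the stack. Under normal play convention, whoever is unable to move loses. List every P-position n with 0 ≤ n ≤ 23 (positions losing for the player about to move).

G(0) = 0
G(1) = mex{} = 0
G(2) = mex{} = 0
G(3) = mex{0} = 1
G(4) = mex{0} = 1
G(5) = mex{0} = 1
G(6) = mex{1,0} = 2
G(7) = mex{1,0,0} = 2
G(8) = mex{1,0,0} = 2
G(9) = mex{2,1,0} = 3
G(10) = mex{2,1,1} = 0
G(11) = mex{2,1,1,0} = 3
G(12) = mex{3,2,1,0} = 4
G(13) = mex{0,2,2,0} = 1
G(14) = mex{3,2,2,1} = 0
G(15) = mex{4,3,2,1} = 0
G(16) = mex{1,0,3,1} = 2
G(17) = mex{0,3,0,2} = 1
G(18) = mex{0,4,3,2} = 1
G(19) = mex{2,1,4,2} = 0
G(20) = mex{1,0,1,3} = 2
G(21) = mex{1,0,0,0} = 2
G(22) = mex{0,2,0,3} = 1
G(23) = mex{2,1,2,4} = 0
P-positions are exactly the n with G(n) = 0.

0, 1, 2, 10, 14, 15, 19, 23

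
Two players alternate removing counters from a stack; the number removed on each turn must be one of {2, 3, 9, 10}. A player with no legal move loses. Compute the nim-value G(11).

n :  0  1  2  3  4  5  6  7  8  9 10 11
G :  0  0  1  1  2  0  0  1  1  2  2  3

3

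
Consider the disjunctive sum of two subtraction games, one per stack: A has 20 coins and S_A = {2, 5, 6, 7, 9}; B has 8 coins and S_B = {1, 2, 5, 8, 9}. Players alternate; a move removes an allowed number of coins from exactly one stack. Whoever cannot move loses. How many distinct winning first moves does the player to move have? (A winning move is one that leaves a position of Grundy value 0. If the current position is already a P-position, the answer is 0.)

Stack A, S = {2, 5, 6, 7, 9}:
G(0) = 0
G(1) = mex{} = 0
G(2) = mex{0} = 1
G(3) = mex{0} = 1
G(4) = mex{1} = 0
G(5) = mex{1,0} = 2
G(6) = mex{0,0,0} = 1
G(7) = mex{2,1,0,0} = 3
G(8) = mex{1,1,1,0} = 2
G(9) = mex{3,0,1,1,0} = 2
G(10) = mex{2,2,0,1,0} = 3
G(11) = mex{2,1,2,0,1} = 3
G(12) = mex{3,3,1,2,1} = 0
G(13) = mex{3,2,3,1,0} = 4
G(14) = mex{0,2,2,3,2} = 1
G(15) = mex{4,3,2,2,1} = 0
G(16) = mex{1,3,3,2,3} = 0
G(17) = mex{0,0,3,3,2} = 1
G(18) = mex{0,4,0,3,2} = 1
G(19) = mex{1,1,4,0,3} = 2
G(20) = mex{1,0,1,4,3} = 2
G_A(20) = 2.
Stack B, S = {1, 2, 5, 8, 9}:
n : 0 1 2 3 4 5 6 7 8
G : 0 1 2 0 1 2 0 1 2
G_B(8) = 2.
Combined Grundy value = 2 ⊕ 2 = 0.
A winning move leaves total XOR = 0, i.e. changes one component's Grundy value g to g ⊕ X where X is the current total.
Stack A: target g' = 2⊕0 = 2, but every legal move changes the Grundy value (mex property), so 0 moves.
Stack B: target g' = 2⊕0 = 2, but every legal move changes the Grundy value (mex property), so 0 moves.

0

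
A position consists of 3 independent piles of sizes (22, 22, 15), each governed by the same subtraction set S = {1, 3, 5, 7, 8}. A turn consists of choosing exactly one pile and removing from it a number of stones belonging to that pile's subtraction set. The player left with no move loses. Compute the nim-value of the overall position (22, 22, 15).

0

All piles use S = {1, 3, 5, 7, 8}:
G(0) = 0
G(1) = mex{0} = 1
G(2) = mex{1} = 0
G(3) = mex{0,0} = 1
G(4) = mex{1,1} = 0
G(5) = mex{0,0,0} = 1
G(6) = mex{1,1,1} = 0
G(7) = mex{0,0,0,0} = 1
G(8) = mex{1,1,1,1,0} = 2
G(9) = mex{2,0,0,0,1} = 3
G(10) = mex{3,1,1,1,0} = 2
G(11) = mex{2,2,0,0,1} = 3
G(12) = mex{3,3,1,1,0} = 2
G(13) = mex{2,2,2,0,1} = 3
G(14) = mex{3,3,3,1,0} = 2
G(15) = mex{2,2,2,2,1} = 0
G(16) = mex{0,3,3,3,2} = 1
G(17) = mex{1,2,2,2,3} = 0
G(18) = mex{0,0,3,3,2} = 1
G(19) = mex{1,1,2,2,3} = 0
G(20) = mex{0,0,0,3,2} = 1
G(21) = mex{1,1,1,2,3} = 0
G(22) = mex{0,0,0,0,2} = 1
Pile A: G(22) = 1.
Pile B: G(22) = 1.
Pile C: G(15) = 0.
Combined Grundy value = 1 ⊕ 1 ⊕ 0 = 0.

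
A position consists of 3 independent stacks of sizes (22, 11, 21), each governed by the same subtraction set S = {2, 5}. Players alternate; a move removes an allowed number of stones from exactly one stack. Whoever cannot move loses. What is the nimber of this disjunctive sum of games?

0

All stacks use S = {2, 5}:
n :  0  1  2  3  4  5  6  7  8  9 10 11 12 13 14 15 16 17 18 19 20 21 22
G :  0  0  1  1  0  2  1  0  0  1  1  0  2  1  0  0  1  1  0  2  1  0  0
Stack A: G(22) = 0.
Stack B: G(11) = 0.
Stack C: G(21) = 0.
Combined Grundy value = 0 ⊕ 0 ⊕ 0 = 0.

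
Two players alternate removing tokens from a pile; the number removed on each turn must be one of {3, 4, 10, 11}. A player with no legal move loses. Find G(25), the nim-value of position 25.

n :  0  1  2  3  4  5  6  7  8  9 10 11 12 13 14 15 16 17 18 19 20 21 22 23 24 25
G :  0  0  0  1  1  1  2  0  0  0  1  1  1  2  0  0  0  1  1  1  2  0  0  0  1  1

1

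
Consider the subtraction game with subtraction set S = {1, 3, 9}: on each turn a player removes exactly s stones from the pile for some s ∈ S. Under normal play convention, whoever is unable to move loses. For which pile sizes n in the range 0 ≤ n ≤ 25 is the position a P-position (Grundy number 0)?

n :  0  1  2  3  4  5  6  7  8  9 10 11 12 13 14 15 16 17 18 19 20 21 22 23 24 25
G :  0  1  0  1  0  1  0  1  0  1  0  1  0  1  0  1  0  1  0  1  0  1  0  1  0  1
P-positions are exactly the n with G(n) = 0.

0, 2, 4, 6, 8, 10, 12, 14, 16, 18, 20, 22, 24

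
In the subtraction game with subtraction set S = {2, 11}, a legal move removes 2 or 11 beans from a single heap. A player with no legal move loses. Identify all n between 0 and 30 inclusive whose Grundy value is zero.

0, 1, 4, 5, 8, 9, 13, 14, 17, 18, 21, 22, 26, 27, 30

G(0) = 0
G(1) = mex{} = 0
G(2) = mex{0} = 1
G(3) = mex{0} = 1
G(4) = mex{1} = 0
G(5) = mex{1} = 0
G(6) = mex{0} = 1
G(7) = mex{0} = 1
G(8) = mex{1} = 0
G(9) = mex{1} = 0
G(10) = mex{0} = 1
G(11) = mex{0,0} = 1
G(12) = mex{1,0} = 2
G(13) = mex{1,1} = 0
G(14) = mex{2,1} = 0
G(15) = mex{0,0} = 1
G(16) = mex{0,0} = 1
G(17) = mex{1,1} = 0
G(18) = mex{1,1} = 0
G(19) = mex{0,0} = 1
G(20) = mex{0,0} = 1
G(21) = mex{1,1} = 0
G(22) = mex{1,1} = 0
G(23) = mex{0,2} = 1
G(24) = mex{0,0} = 1
G(25) = mex{1,0} = 2
G(26) = mex{1,1} = 0
G(27) = mex{2,1} = 0
G(28) = mex{0,0} = 1
G(29) = mex{0,0} = 1
G(30) = mex{1,1} = 0
P-positions are exactly the n with G(n) = 0.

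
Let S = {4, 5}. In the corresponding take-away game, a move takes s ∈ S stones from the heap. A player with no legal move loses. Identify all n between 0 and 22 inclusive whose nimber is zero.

n :  0  1  2  3  4  5  6  7  8  9 10 11 12 13 14 15 16 17 18 19 20 21 22
G :  0  0  0  0  1  1  1  1  2  0  0  0  0  1  1  1  1  2  0  0  0  0  1
P-positions are exactly the n with G(n) = 0.

0, 1, 2, 3, 9, 10, 11, 12, 18, 19, 20, 21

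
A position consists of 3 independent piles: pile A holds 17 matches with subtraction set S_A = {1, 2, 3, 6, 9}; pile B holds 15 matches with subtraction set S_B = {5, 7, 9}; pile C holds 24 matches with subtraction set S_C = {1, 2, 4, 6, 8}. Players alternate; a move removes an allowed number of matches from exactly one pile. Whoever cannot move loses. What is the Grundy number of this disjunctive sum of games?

Pile A, S = {1, 2, 3, 6, 9}:
n :  0  1  2  3  4  5  6  7  8  9 10 11 12 13 14 15 16 17
G :  0  1  2  3  0  1  2  3  0  1  2  3  0  1  2  3  0  1
G_A(17) = 1.
Pile B, S = {5, 7, 9}:
G(0) = 0
G(1) = mex{} = 0
G(2) = mex{} = 0
G(3) = mex{} = 0
G(4) = mex{} = 0
G(5) = mex{0} = 1
G(6) = mex{0} = 1
G(7) = mex{0,0} = 1
G(8) = mex{0,0} = 1
G(9) = mex{0,0,0} = 1
G(10) = mex{1,0,0} = 2
G(11) = mex{1,0,0} = 2
G(12) = mex{1,1,0} = 2
G(13) = mex{1,1,0} = 2
G(14) = mex{1,1,1} = 0
G(15) = mex{2,1,1} = 0
G_B(15) = 0.
Pile C, S = {1, 2, 4, 6, 8}:
n :  0  1  2  3  4  5  6  7  8  9 10 11 12 13 14 15 16 17 18 19 20 21 22 23 24
G :  0  1  2  0  1  2  3  4  5  3  0  1  2  0  1  2  3  4  5  3  0  1  2  0  1
G_C(24) = 1.
Combined Grundy value = 1 ⊕ 0 ⊕ 1 = 0.

0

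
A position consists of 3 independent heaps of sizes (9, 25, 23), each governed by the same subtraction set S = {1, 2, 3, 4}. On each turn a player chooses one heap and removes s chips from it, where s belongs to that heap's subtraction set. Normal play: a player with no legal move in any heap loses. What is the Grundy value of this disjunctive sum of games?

7

All heaps use S = {1, 2, 3, 4}:
G(0) = 0
G(1) = mex{0} = 1
G(2) = mex{1,0} = 2
G(3) = mex{2,1,0} = 3
G(4) = mex{3,2,1,0} = 4
G(5) = mex{4,3,2,1} = 0
G(6) = mex{0,4,3,2} = 1
G(7) = mex{1,0,4,3} = 2
G(8) = mex{2,1,0,4} = 3
G(9) = mex{3,2,1,0} = 4
G(10) = mex{4,3,2,1} = 0
G(11) = mex{0,4,3,2} = 1
G(12) = mex{1,0,4,3} = 2
G(13) = mex{2,1,0,4} = 3
G(14) = mex{3,2,1,0} = 4
G(15) = mex{4,3,2,1} = 0
G(16) = mex{0,4,3,2} = 1
G(17) = mex{1,0,4,3} = 2
G(18) = mex{2,1,0,4} = 3
G(19) = mex{3,2,1,0} = 4
G(20) = mex{4,3,2,1} = 0
G(21) = mex{0,4,3,2} = 1
G(22) = mex{1,0,4,3} = 2
G(23) = mex{2,1,0,4} = 3
G(24) = mex{3,2,1,0} = 4
G(25) = mex{4,3,2,1} = 0
Heap A: G(9) = 4.
Heap B: G(25) = 0.
Heap C: G(23) = 3.
Combined Grundy value = 4 ⊕ 0 ⊕ 3 = 7.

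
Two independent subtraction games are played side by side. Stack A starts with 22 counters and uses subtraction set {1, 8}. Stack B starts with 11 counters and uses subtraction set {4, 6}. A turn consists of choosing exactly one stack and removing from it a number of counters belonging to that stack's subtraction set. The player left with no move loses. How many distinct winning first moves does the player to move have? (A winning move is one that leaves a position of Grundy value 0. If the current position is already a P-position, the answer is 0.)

Stack A, S = {1, 8}:
n :  0  1  2  3  4  5  6  7  8  9 10 11 12 13 14 15 16 17 18 19 20 21 22
G :  0  1  0  1  0  1  0  1  2  0  1  0  1  0  1  0  1  2  0  1  0  1  0
G_A(22) = 0.
Stack B, S = {4, 6}:
n :  0  1  2  3  4  5  6  7  8  9 10 11
G :  0  0  0  0  1  1  1  1  2  2  0  0
G_B(11) = 0.
Combined Grundy value = 0 ⊕ 0 = 0.
A winning move leaves total XOR = 0, i.e. changes one component's Grundy value g to g ⊕ X where X is the current total.
Stack A: target g' = 0⊕0 = 0, but every legal move changes the Grundy value (mex property), so 0 moves.
Stack B: target g' = 0⊕0 = 0, but every legal move changes the Grundy value (mex property), so 0 moves.

0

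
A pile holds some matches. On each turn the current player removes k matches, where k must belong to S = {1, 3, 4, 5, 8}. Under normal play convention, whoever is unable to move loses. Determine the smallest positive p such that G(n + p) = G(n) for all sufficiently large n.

9

n :  0  1  2  3  4  5  6  7  8  9 10 11 12 13 14 15 16 17 18 19
G :  0  1  0  1  2  3  2  3  4  0  1  0  1  2  3  2  3  4  0  1
G(n+9) = G(n) holds for n = 0,…,7 (a full window of length max(S) = 8), so the sequence is purely periodic with period 9.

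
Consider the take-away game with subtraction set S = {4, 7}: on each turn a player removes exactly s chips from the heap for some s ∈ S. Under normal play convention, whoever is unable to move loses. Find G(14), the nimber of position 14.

G(0) = 0
G(1) = mex{} = 0
G(2) = mex{} = 0
G(3) = mex{} = 0
G(4) = mex{0} = 1
G(5) = mex{0} = 1
G(6) = mex{0} = 1
G(7) = mex{0,0} = 1
G(8) = mex{1,0} = 2
G(9) = mex{1,0} = 2
G(10) = mex{1,0} = 2
G(11) = mex{1,1} = 0
G(12) = mex{2,1} = 0
G(13) = mex{2,1} = 0
G(14) = mex{2,1} = 0

0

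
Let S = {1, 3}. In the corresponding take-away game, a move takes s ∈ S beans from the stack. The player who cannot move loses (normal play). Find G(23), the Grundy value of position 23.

G(0) = 0
G(1) = mex{0} = 1
G(2) = mex{1} = 0
G(3) = mex{0,0} = 1
G(4) = mex{1,1} = 0
G(5) = mex{0,0} = 1
G(6) = mex{1,1} = 0
G(7) = mex{0,0} = 1
G(8) = mex{1,1} = 0
G(9) = mex{0,0} = 1
G(10) = mex{1,1} = 0
G(11) = mex{0,0} = 1
G(12) = mex{1,1} = 0
G(13) = mex{0,0} = 1
G(14) = mex{1,1} = 0
G(15) = mex{0,0} = 1
G(16) = mex{1,1} = 0
G(17) = mex{0,0} = 1
G(18) = mex{1,1} = 0
G(19) = mex{0,0} = 1
G(20) = mex{1,1} = 0
G(21) = mex{0,0} = 1
G(22) = mex{1,1} = 0
G(23) = mex{0,0} = 1

1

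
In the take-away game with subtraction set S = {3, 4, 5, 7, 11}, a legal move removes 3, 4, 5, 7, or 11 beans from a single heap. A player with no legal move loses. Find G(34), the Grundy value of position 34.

G(0) = 0
G(1) = mex{} = 0
G(2) = mex{} = 0
G(3) = mex{0} = 1
G(4) = mex{0,0} = 1
G(5) = mex{0,0,0} = 1
G(6) = mex{1,0,0} = 2
G(7) = mex{1,1,0,0} = 2
G(8) = mex{1,1,1,0} = 2
G(9) = mex{2,1,1,0} = 3
G(10) = mex{2,2,1,1} = 0
G(11) = mex{2,2,2,1,0} = 3
G(12) = mex{3,2,2,1,0} = 4
G(13) = mex{0,3,2,2,0} = 1
G(14) = mex{3,0,3,2,1} = 4
G(15) = mex{4,3,0,2,1} = 5
G(16) = mex{1,4,3,3,1} = 0
G(17) = mex{4,1,4,0,2} = 3
G(18) = mex{5,4,1,3,2} = 0
G(19) = mex{0,5,4,4,2} = 1
G(20) = mex{3,0,5,1,3} = 2
G(21) = mex{0,3,0,4,0} = 1
G(22) = mex{1,0,3,5,3} = 2
G(23) = mex{2,1,0,0,4} = 3
G(24) = mex{1,2,1,3,1} = 0
G(25) = mex{2,1,2,0,4} = 3
G(26) = mex{3,2,1,1,5} = 0
G(27) = mex{0,3,2,2,0} = 1
G(28) = mex{3,0,3,1,3} = 2
G(29) = mex{0,3,0,2,0} = 1
G(30) = mex{1,0,3,3,1} = 2
G(31) = mex{2,1,0,0,2} = 3
G(32) = mex{1,2,1,3,1} = 0
G(33) = mex{2,1,2,0,2} = 3
G(34) = mex{3,2,1,1,3} = 0

0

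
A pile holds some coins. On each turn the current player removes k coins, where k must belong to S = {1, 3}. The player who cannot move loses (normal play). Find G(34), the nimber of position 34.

n :  0  1  2  3  4  5  6  7  8  9 10 11 12 13 14 15 16 17 18 19 20 21 22 23 24 25 26 27 28 29 30 31 32 33 34
G :  0  1  0  1  0  1  0  1  0  1  0  1  0  1  0  1  0  1  0  1  0  1  0  1  0  1  0  1  0  1  0  1  0  1  0

0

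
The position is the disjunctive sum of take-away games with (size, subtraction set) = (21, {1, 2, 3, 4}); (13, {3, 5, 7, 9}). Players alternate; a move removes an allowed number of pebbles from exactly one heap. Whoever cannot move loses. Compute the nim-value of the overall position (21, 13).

Heap A, S = {1, 2, 3, 4}:
G(0) = 0
G(1) = mex{0} = 1
G(2) = mex{1,0} = 2
G(3) = mex{2,1,0} = 3
G(4) = mex{3,2,1,0} = 4
G(5) = mex{4,3,2,1} = 0
G(6) = mex{0,4,3,2} = 1
G(7) = mex{1,0,4,3} = 2
G(8) = mex{2,1,0,4} = 3
G(9) = mex{3,2,1,0} = 4
G(10) = mex{4,3,2,1} = 0
G(11) = mex{0,4,3,2} = 1
G(12) = mex{1,0,4,3} = 2
G(13) = mex{2,1,0,4} = 3
G(14) = mex{3,2,1,0} = 4
G(15) = mex{4,3,2,1} = 0
G(16) = mex{0,4,3,2} = 1
G(17) = mex{1,0,4,3} = 2
G(18) = mex{2,1,0,4} = 3
G(19) = mex{3,2,1,0} = 4
G(20) = mex{4,3,2,1} = 0
G(21) = mex{0,4,3,2} = 1
G_A(21) = 1.
Heap B, S = {3, 5, 7, 9}:
G(0) = 0
G(1) = mex{} = 0
G(2) = mex{} = 0
G(3) = mex{0} = 1
G(4) = mex{0} = 1
G(5) = mex{0,0} = 1
G(6) = mex{1,0} = 2
G(7) = mex{1,0,0} = 2
G(8) = mex{1,1,0} = 2
G(9) = mex{2,1,0,0} = 3
G(10) = mex{2,1,1,0} = 3
G(11) = mex{2,2,1,0} = 3
G(12) = mex{3,2,1,1} = 0
G(13) = mex{3,2,2,1} = 0
G_B(13) = 0.
Combined Grundy value = 1 ⊕ 0 = 1.

1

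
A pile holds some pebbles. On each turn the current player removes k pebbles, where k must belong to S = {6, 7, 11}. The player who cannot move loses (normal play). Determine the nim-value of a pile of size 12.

n :  0  1  2  3  4  5  6  7  8  9 10 11 12
G :  0  0  0  0  0  0  1  1  1  1  1  1  2

2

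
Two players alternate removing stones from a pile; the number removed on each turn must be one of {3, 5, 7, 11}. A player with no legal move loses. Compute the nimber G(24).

0

n :  0  1  2  3  4  5  6  7  8  9 10 11 12 13 14 15 16 17 18 19 20 21 22 23 24
G :  0  0  0  1  1  1  2  2  2  3  0  3  4  1  0  3  0  1  0  1  0  1  0  1  0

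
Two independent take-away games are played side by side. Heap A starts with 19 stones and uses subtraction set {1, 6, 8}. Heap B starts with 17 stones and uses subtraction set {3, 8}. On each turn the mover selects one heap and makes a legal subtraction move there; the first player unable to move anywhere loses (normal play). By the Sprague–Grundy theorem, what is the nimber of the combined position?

1

Heap A, S = {1, 6, 8}:
n :  0  1  2  3  4  5  6  7  8  9 10 11 12 13 14 15 16 17 18 19
G :  0  1  0  1  0  1  2  0  1  0  1  0  1  2  0  1  0  1  0  1
G_A(19) = 1.
Heap B, S = {3, 8}:
n :  0  1  2  3  4  5  6  7  8  9 10 11 12 13 14 15 16 17
G :  0  0  0  1  1  1  0  0  2  1  1  0  0  0  1  1  1  0
G_B(17) = 0.
Combined Grundy value = 1 ⊕ 0 = 1.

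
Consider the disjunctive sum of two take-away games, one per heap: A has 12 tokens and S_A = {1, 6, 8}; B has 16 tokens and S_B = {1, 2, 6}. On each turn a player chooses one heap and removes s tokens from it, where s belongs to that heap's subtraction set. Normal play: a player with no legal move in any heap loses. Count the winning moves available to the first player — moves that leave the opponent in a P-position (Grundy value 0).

Heap A, S = {1, 6, 8}:
G(0) = 0
G(1) = mex{0} = 1
G(2) = mex{1} = 0
G(3) = mex{0} = 1
G(4) = mex{1} = 0
G(5) = mex{0} = 1
G(6) = mex{1,0} = 2
G(7) = mex{2,1} = 0
G(8) = mex{0,0,0} = 1
G(9) = mex{1,1,1} = 0
G(10) = mex{0,0,0} = 1
G(11) = mex{1,1,1} = 0
G(12) = mex{0,2,0} = 1
G_A(12) = 1.
Heap B, S = {1, 2, 6}:
G(0) = 0
G(1) = mex{0} = 1
G(2) = mex{1,0} = 2
G(3) = mex{2,1} = 0
G(4) = mex{0,2} = 1
G(5) = mex{1,0} = 2
G(6) = mex{2,1,0} = 3
G(7) = mex{3,2,1} = 0
G(8) = mex{0,3,2} = 1
G(9) = mex{1,0,0} = 2
G(10) = mex{2,1,1} = 0
G(11) = mex{0,2,2} = 1
G(12) = mex{1,0,3} = 2
G(13) = mex{2,1,0} = 3
G(14) = mex{3,2,1} = 0
G(15) = mex{0,3,2} = 1
G(16) = mex{1,0,0} = 2
G_B(16) = 2.
Combined Grundy value = 1 ⊕ 2 = 3.
A winning move leaves total XOR = 0, i.e. changes one component's Grundy value g to g ⊕ X where X is the current total.
Heap A: need g' = 1⊕3 = 2. Options: 12−1→G=0, 12−6→G=2, 12−8→G=0. Hits: 1.
Heap B: need g' = 2⊕3 = 1. Options: 16−1→G=1, 16−2→G=0, 16−6→G=0. Hits: 1.

2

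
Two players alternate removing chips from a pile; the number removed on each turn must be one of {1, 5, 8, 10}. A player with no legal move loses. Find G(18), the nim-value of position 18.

G(0) = 0
G(1) = mex{0} = 1
G(2) = mex{1} = 0
G(3) = mex{0} = 1
G(4) = mex{1} = 0
G(5) = mex{0,0} = 1
G(6) = mex{1,1} = 0
G(7) = mex{0,0} = 1
G(8) = mex{1,1,0} = 2
G(9) = mex{2,0,1} = 3
G(10) = mex{3,1,0,0} = 2
G(11) = mex{2,0,1,1} = 3
G(12) = mex{3,1,0,0} = 2
G(13) = mex{2,2,1,1} = 0
G(14) = mex{0,3,0,0} = 1
G(15) = mex{1,2,1,1} = 0
G(16) = mex{0,3,2,0} = 1
G(17) = mex{1,2,3,1} = 0
G(18) = mex{0,0,2,2} = 1

1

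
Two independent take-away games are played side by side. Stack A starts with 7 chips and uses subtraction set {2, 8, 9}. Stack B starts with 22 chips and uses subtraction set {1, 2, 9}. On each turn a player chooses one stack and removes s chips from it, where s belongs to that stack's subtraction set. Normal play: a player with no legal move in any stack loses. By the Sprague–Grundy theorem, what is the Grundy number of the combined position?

3

Stack A, S = {2, 8, 9}:
n : 0 1 2 3 4 5 6 7
G : 0 0 1 1 0 0 1 1
G_A(7) = 1.
Stack B, S = {1, 2, 9}:
n :  0  1  2  3  4  5  6  7  8  9 10 11 12 13 14 15 16 17 18 19 20 21 22
G :  0  1  2  0  1  2  0  1  2  3  0  1  2  0  1  2  0  1  2  3  0  1  2
G_B(22) = 2.
Combined Grundy value = 1 ⊕ 2 = 3.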